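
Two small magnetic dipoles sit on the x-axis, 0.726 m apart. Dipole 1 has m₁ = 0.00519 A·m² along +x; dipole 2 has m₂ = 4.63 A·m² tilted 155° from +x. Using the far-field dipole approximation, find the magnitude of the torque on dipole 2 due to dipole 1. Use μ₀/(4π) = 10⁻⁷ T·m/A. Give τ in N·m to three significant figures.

τ ≈ 5.31×10⁻⁹ N·m

Dipole B is on the axis of dipole A, so B₁ there is axial: B₁ = (μ₀/4π)·2m₁/r³ along +x.
B₁ = 2(10⁻⁷)(0.00519)/(0.726)³ = 2.713×10⁻⁹ T.
τ = m₂ B₁ sinθ.
τ = (4.63)(2.713×10⁻⁹)·sin155° = 5.308×10⁻⁹ N·m.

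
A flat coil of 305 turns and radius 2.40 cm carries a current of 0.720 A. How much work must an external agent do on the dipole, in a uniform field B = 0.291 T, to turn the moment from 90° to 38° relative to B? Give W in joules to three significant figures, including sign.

m = NIA = NIπa² = 305·(0.720)·π·(0.0240)² = 0.3974 A·m².
W_ext = ΔU = −mB cosθ₂ + mB cosθ₁ = mB(cosθ₁ − cosθ₂).
W = (0.3974)(0.291)·(cos90° − cos38°) = (0.1156)·(-0.7880) = -0.09113 J.

W ≈ -0.0911 J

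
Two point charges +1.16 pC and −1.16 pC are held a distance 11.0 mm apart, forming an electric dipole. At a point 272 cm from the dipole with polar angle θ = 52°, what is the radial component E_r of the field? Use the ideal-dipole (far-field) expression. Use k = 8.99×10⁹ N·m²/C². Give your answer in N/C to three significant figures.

E_r ≈ 7.02×10⁻⁶ N/C

Dipole moment p = qd = (1.16×10⁻¹² C)(0.0110 m) = 1.276×10⁻¹⁴ C·m.
For a dipole, E_r = (2kp cosθ)/r³.
kp/r³ = (8.99×10⁹)(1.276×10⁻¹⁴)/(2.72)³ = 5.700×10⁻⁶ N/C.
E_r = 2·5.700×10⁻⁶·cos52° = 7.019×10⁻⁶ N/C.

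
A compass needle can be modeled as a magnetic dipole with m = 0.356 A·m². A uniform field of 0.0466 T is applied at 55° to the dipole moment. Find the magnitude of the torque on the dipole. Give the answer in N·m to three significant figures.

τ ≈ 0.0136 N·m

Torque on a magnetic dipole: τ = mB sinθ.
τ = (0.356)(0.0466)·sin55° = 0.01359 N·m.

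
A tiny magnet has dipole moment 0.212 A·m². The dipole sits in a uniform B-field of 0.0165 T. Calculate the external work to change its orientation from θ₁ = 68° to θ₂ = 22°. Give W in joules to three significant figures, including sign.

W_ext = ΔU = −mB cosθ₂ + mB cosθ₁ = mB(cosθ₁ − cosθ₂).
W = (0.212)(0.0165)·(cos68° − cos22°) = (0.003498)·(-0.5526) = -0.001933 J.

W ≈ -0.00193 J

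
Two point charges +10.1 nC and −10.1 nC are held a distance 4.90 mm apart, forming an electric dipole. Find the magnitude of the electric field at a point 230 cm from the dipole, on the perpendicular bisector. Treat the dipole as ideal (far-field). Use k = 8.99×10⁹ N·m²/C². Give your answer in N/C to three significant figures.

E ≈ 0.0366 N/C

Dipole moment p = qd = (1.01×10⁻⁸ C)(0.00490 m) = 4.949×10⁻¹¹ C·m.
In the equatorial plane E = kp/r³.
E = (8.99×10⁹)(4.949×10⁻¹¹) / (2.30)³ = 0.03657 N/C.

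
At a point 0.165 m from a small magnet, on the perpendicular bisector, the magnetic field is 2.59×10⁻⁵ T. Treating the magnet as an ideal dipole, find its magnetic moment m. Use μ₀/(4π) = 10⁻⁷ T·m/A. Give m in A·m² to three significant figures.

In the equatorial plane B = (μ₀/4π)·m/r³, so m = Br³·4π/(μ₀).
m = (2.59×10⁻⁵)·(0.165)³ / (10⁻⁷) = 1.163 A·m².

m ≈ 1.16 A·m²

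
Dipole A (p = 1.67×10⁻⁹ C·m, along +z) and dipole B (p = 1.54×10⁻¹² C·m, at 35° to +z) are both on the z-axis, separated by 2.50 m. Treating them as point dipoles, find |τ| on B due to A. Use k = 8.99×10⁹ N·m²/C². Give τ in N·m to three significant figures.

τ ≈ 1.70×10⁻¹² N·m

The second dipole sits on the axis of the first, so the field there is axial: E₁ = 2kp₁/r³ along +z.
E₁ = 2(8.99×10⁹)(1.67×10⁻⁹)/(2.50)³ = 1.922 N/C.
Torque on the second dipole: τ = p₂ E₁ sinθ.
τ = (1.54×10⁻¹²)(1.922)·sin35° = 1.697×10⁻¹² N·m.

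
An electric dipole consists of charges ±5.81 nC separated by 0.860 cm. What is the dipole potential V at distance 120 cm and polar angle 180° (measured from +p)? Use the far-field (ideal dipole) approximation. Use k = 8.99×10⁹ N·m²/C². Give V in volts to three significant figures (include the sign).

Dipole moment p = qd = (5.81×10⁻⁹ C)(0.00860 m) = 4.997×10⁻¹¹ C·m.
The dipole potential is V = kp cosθ / r².
V = (8.99×10⁹)(4.997×10⁻¹¹)·cos180° / (1.20)² = -0.3120 V.

V ≈ -0.312 V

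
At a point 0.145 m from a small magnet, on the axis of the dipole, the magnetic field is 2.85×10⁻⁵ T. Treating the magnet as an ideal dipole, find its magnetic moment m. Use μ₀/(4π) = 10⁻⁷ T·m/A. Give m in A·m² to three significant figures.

On axis B = (μ₀/4π)·2m/r³, so m = Br³·4π/(μ₀·2).
m = (2.85×10⁻⁵)·(0.145)³ / (2·10⁻⁷) = 0.4344 A·m².

m ≈ 0.434 A·m²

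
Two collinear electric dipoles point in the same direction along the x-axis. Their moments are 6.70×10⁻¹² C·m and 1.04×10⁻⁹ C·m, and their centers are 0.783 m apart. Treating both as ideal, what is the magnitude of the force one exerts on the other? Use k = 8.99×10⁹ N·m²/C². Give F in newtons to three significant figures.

F ≈ 1.00×10⁻⁹ N

On-axis field of dipole 1 at distance r: E = 2kp₁/r³. Force on dipole 2 is F = p₂·dE/dr (gradient along axis).
dE/dr = −6kp₁/r⁴, so |F| = 6kp₁p₂/r⁴ (attractive for aligned moments).
F = 6(8.99×10⁹)(6.70×10⁻¹²)(1.04×10⁻⁹)/(0.783)⁴ = 9.999×10⁻¹⁰ N.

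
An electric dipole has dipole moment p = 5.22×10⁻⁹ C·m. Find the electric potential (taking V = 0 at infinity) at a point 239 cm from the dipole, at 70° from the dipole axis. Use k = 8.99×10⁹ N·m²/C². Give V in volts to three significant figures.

V ≈ 2.81 V

The dipole potential is V = kp cosθ / r².
V = (8.99×10⁹)(5.22×10⁻⁹)·cos70° / (2.39)² = 2.810 V.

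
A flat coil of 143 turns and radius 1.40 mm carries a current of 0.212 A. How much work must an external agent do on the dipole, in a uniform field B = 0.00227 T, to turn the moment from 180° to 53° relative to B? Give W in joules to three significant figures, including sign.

m = NIA = NIπa² = 143·(0.212)·π·(0.00140)² = 1.867×10⁻⁴ A·m².
W_ext = ΔU = −mB cosθ₂ + mB cosθ₁ = mB(cosθ₁ − cosθ₂).
W = (1.867×10⁻⁴)(0.00227)·(cos180° − cos53°) = (4.238×10⁻⁷)·(-1.6018) = -6.789×10⁻⁷ J.

W ≈ -6.79×10⁻⁷ J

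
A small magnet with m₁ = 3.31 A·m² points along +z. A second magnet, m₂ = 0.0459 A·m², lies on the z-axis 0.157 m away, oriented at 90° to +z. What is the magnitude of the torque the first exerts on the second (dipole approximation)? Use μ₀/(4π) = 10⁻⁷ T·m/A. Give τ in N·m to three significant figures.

τ ≈ 7.85×10⁻⁶ N·m

Dipole B is on the axis of dipole A, so B₁ there is axial: B₁ = (μ₀/4π)·2m₁/r³ along +z.
B₁ = 2(10⁻⁷)(3.31)/(0.157)³ = 1.711×10⁻⁴ T.
τ = m₂ B₁ sinθ.
τ = (0.0459)(1.711×10⁻⁴)·sin90° = 7.852×10⁻⁶ N·m.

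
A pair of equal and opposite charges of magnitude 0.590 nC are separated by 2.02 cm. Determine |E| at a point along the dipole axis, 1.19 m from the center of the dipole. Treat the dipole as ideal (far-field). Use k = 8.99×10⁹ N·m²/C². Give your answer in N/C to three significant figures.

Dipole moment p = qd = (5.90×10⁻¹⁰ C)(0.0202 m) = 1.192×10⁻¹¹ C·m.
On the dipole axis E = 2kp/r³.
E = 2·(8.99×10⁹)(1.192×10⁻¹¹) / (1.19)³ = 0.1272 N/C.

E ≈ 0.127 N/C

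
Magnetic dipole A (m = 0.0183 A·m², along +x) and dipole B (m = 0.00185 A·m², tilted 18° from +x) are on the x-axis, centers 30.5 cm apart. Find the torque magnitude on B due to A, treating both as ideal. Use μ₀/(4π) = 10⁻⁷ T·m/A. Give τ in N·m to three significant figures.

τ ≈ 7.37×10⁻¹¹ N·m

Dipole B is on the axis of dipole A, so B₁ there is axial: B₁ = (μ₀/4π)·2m₁/r³ along +x.
B₁ = 2(10⁻⁷)(0.0183)/(0.305)³ = 1.290×10⁻⁷ T.
τ = m₂ B₁ sinθ.
τ = (0.00185)(1.290×10⁻⁷)·sin18° = 7.375×10⁻¹¹ N·m.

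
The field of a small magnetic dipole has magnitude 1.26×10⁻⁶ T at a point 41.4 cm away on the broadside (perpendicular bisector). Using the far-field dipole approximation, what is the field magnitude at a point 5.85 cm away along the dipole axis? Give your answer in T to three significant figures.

B ≈ 8.93×10⁻⁴ T

Dipole fields scale as 1/r³ in the far field.
The axial field is twice the equatorial field at the same r, so the geometry factor is 2/1.
B₂ = B₁ · (2/1) · (r₁/r₂)³ = 1.26×10⁻⁶ · 2 · (41.4/5.85)³.
(r₁/r₂)³ = (7.077)³ = 354.4.
B₂ ≈ 8.932×10⁻⁴ T.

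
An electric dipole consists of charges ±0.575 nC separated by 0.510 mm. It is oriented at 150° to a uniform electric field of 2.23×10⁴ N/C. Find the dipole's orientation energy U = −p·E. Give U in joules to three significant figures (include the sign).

U ≈ 5.66×10⁻⁹ J

Dipole moment p = qd = (5.75×10⁻¹⁰ C)(5.10×10⁻⁴ m) = 2.933×10⁻¹³ C·m.
U = −p·E = −pE cosθ.
U = −(2.933×10⁻¹³)(2.23×10⁴)·cos150° = 5.664×10⁻⁹ J.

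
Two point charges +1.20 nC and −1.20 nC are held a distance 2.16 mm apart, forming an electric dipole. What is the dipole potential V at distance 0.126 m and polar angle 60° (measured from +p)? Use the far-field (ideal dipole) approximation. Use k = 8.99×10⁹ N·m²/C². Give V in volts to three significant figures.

V ≈ 0.734 V

Dipole moment p = qd = (1.20×10⁻⁹ C)(0.00216 m) = 2.592×10⁻¹² C·m.
The dipole potential is V = kp cosθ / r².
V = (8.99×10⁹)(2.592×10⁻¹²)·cos60° / (0.126)² = 0.7339 V.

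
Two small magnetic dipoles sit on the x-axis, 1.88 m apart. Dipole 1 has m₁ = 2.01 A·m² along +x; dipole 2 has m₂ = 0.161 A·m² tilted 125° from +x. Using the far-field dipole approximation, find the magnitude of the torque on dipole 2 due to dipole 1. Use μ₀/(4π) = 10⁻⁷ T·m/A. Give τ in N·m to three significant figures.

τ ≈ 7.98×10⁻⁹ N·m

Dipole B is on the axis of dipole A, so B₁ there is axial: B₁ = (μ₀/4π)·2m₁/r³ along +x.
B₁ = 2(10⁻⁷)(2.01)/(1.88)³ = 6.050×10⁻⁸ T.
τ = m₂ B₁ sinθ.
τ = (0.161)(6.050×10⁻⁸)·sin125° = 7.979×10⁻⁹ N·m.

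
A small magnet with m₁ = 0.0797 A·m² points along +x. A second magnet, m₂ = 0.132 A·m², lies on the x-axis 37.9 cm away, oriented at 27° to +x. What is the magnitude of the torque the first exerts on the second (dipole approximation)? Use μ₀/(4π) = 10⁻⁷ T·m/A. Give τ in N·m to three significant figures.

τ ≈ 1.75×10⁻⁸ N·m

Dipole B is on the axis of dipole A, so B₁ there is axial: B₁ = (μ₀/4π)·2m₁/r³ along +x.
B₁ = 2(10⁻⁷)(0.0797)/(0.379)³ = 2.928×10⁻⁷ T.
τ = m₂ B₁ sinθ.
τ = (0.132)(2.928×10⁻⁷)·sin27° = 1.755×10⁻⁸ N·m.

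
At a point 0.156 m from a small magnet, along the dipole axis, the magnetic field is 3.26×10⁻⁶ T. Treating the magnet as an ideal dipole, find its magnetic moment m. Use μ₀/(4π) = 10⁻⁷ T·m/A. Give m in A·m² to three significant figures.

On axis B = (μ₀/4π)·2m/r³, so m = Br³·4π/(μ₀·2).
m = (3.26×10⁻⁶)·(0.156)³ / (2·10⁻⁷) = 0.06188 A·m².

m ≈ 0.0619 A·m²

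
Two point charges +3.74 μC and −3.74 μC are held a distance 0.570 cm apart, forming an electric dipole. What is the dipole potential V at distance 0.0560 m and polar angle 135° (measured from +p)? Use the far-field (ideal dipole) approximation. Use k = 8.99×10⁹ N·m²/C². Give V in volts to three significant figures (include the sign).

V ≈ -4.32×10⁴ V

Dipole moment p = qd = (3.74×10⁻⁶ C)(0.00570 m) = 2.132×10⁻⁸ C·m.
The dipole potential is V = kp cosθ / r².
V = (8.99×10⁹)(2.132×10⁻⁸)·cos135° / (0.0560)² = -4.322×10⁴ V.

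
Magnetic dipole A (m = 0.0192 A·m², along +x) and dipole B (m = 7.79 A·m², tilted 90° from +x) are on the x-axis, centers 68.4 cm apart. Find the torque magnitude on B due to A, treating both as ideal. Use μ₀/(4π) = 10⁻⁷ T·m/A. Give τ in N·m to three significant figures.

Dipole B is on the axis of dipole A, so B₁ there is axial: B₁ = (μ₀/4π)·2m₁/r³ along +x.
B₁ = 2(10⁻⁷)(0.0192)/(0.684)³ = 1.200×10⁻⁸ T.
τ = m₂ B₁ sinθ.
τ = (7.79)(1.200×10⁻⁸)·sin90° = 9.348×10⁻⁸ N·m.

τ ≈ 9.35×10⁻⁸ N·m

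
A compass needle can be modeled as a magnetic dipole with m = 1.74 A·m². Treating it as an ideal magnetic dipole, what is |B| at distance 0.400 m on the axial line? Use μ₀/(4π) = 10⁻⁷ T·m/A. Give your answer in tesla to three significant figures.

B ≈ 5.44×10⁻⁶ T

On axis B = (μ₀/4π)·2m/r³.
B = 2·(10⁻⁷)·(1.74) / (0.400)³ = 5.437×10⁻⁶ T.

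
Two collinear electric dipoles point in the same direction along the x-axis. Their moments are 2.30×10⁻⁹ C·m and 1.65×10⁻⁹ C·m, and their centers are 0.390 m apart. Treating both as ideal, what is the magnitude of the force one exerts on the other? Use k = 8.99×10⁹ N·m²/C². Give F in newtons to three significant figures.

F ≈ 8.85×10⁻⁶ N

On-axis field of dipole 1 at distance r: E = 2kp₁/r³. Force on dipole 2 is F = p₂·dE/dr (gradient along axis).
dE/dr = −6kp₁/r⁴, so |F| = 6kp₁p₂/r⁴ (attractive for aligned moments).
F = 6(8.99×10⁹)(2.30×10⁻⁹)(1.65×10⁻⁹)/(0.390)⁴ = 8.848×10⁻⁶ N.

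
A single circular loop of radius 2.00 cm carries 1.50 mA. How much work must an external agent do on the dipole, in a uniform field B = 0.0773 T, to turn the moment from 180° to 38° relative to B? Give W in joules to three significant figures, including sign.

Magnetic moment m = IA = Iπa² = (0.00150)·π·(0.0200)² = 1.885×10⁻⁶ A·m².
W_ext = ΔU = −mB cosθ₂ + mB cosθ₁ = mB(cosθ₁ − cosθ₂).
W = (1.885×10⁻⁶)(0.0773)·(cos180° − cos38°) = (1.457×10⁻⁷)·(-1.7880) = -2.605×10⁻⁷ J.

W ≈ -2.61×10⁻⁷ J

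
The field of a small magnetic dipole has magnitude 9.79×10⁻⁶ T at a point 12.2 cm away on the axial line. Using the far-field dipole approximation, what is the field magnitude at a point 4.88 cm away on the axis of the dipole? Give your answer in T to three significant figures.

B ≈ 1.53×10⁻⁴ T

Dipole fields scale as 1/r³ in the far field; the geometry is the same at both points.
B₂ = B₁ · (r₁/r₂)³ = 9.79×10⁻⁶ · (12.2/4.88)³.
(r₁/r₂)³ = (2.5)³ = 15.62.
B₂ ≈ 1.530×10⁻⁴ T.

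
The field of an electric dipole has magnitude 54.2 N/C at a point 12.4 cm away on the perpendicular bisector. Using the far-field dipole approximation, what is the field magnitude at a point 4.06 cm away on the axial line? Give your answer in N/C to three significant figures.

Dipole fields scale as 1/r³ in the far field.
The axial field is twice the equatorial field at the same r, so the geometry factor is 2/1.
E₂ = E₁ · (2/1) · (r₁/r₂)³ = 54.2 · 2 · (12.4/4.06)³.
(r₁/r₂)³ = (3.054)³ = 28.49.
E₂ ≈ 3088 N/C.

E ≈ 3090 N/C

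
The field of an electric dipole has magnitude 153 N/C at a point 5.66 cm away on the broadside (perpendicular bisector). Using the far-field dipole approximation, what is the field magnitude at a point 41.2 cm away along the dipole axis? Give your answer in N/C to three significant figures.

Dipole fields scale as 1/r³ in the far field.
The axial field is twice the equatorial field at the same r, so the geometry factor is 2/1.
E₂ = E₁ · (2/1) · (r₁/r₂)³ = 153 · 2 · (5.66/41.2)³.
(r₁/r₂)³ = (0.1374)³ = 0.002593.
E₂ ≈ 0.7934 N/C.

E ≈ 0.793 N/C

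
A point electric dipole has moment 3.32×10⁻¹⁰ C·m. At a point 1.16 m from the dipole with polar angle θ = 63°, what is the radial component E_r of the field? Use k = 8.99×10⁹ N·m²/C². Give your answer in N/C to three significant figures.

E_r ≈ 1.74 N/C

For a dipole, E_r = (2kp cosθ)/r³.
kp/r³ = (8.99×10⁹)(3.32×10⁻¹⁰)/(1.16)³ = 1.912 N/C.
E_r = 2·1.912·cos63° = 1.736 N/C.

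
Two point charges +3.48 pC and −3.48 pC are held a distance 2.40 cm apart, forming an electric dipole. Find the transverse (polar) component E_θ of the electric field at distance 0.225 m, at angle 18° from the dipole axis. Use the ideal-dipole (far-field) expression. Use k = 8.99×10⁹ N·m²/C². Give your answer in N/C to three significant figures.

Dipole moment p = qd = (3.48×10⁻¹² C)(0.0240 m) = 8.352×10⁻¹⁴ C·m.
For a dipole, E_θ = (kp sinθ)/r³.
kp/r³ = (8.99×10⁹)(8.352×10⁻¹⁴)/(0.225)³ = 0.06592 N/C.
E_θ = 0.06592·sin18° = 0.02037 N/C.

E_θ ≈ 0.0204 N/C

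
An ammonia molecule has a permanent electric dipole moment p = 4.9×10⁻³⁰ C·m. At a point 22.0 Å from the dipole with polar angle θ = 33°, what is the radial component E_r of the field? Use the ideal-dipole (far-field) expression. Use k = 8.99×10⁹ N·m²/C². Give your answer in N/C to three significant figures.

E_r ≈ 6.94×10⁶ N/C

For a dipole, E_r = (2kp cosθ)/r³.
kp/r³ = (8.99×10⁹)(4.90×10⁻³⁰)/(2.20×10⁻⁹)³ = 4.137×10⁶ N/C.
E_r = 2·4.137×10⁶·cos33° = 6.939×10⁶ N/C.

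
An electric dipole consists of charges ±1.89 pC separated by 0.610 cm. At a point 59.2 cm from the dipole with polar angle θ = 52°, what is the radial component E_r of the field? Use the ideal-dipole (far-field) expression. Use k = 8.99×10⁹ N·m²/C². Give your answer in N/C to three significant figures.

Dipole moment p = qd = (1.89×10⁻¹² C)(0.00610 m) = 1.153×10⁻¹⁴ C·m.
For a dipole, E_r = (2kp cosθ)/r³.
kp/r³ = (8.99×10⁹)(1.153×10⁻¹⁴)/(0.592)³ = 4.996×10⁻⁴ N/C.
E_r = 2·4.996×10⁻⁴·cos52° = 6.152×10⁻⁴ N/C.

E_r ≈ 6.15×10⁻⁴ N/C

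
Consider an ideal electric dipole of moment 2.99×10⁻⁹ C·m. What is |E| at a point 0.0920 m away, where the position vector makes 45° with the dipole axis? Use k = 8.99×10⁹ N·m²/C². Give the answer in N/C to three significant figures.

E ≈ 5.46×10⁴ N/C

At angle θ the dipole field magnitude is E = (kp/r³)·√(1 + 3cos²θ).
kp/r³ = (8.99×10⁹)(2.99×10⁻⁹) / (0.0920)³ = 3.452×10⁴ N/C.
√(1 + 3cos²45°) = √(1 + 3·0.5000) = √2.5000 ≈ 1.5811.
E ≈ 3.452×10⁴ × 1.581 = 5.458×10⁴ N/C.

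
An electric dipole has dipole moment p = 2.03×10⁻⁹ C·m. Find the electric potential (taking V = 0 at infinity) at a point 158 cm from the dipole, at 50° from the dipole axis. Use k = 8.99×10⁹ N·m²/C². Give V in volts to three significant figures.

V ≈ 4.70 V

The dipole potential is V = kp cosθ / r².
V = (8.99×10⁹)(2.03×10⁻⁹)·cos50° / (1.58)² = 4.699 V.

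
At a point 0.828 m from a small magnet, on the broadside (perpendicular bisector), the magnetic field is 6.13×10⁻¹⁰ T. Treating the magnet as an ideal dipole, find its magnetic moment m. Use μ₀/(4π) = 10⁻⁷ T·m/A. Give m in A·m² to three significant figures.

m ≈ 0.00348 A·m²

In the equatorial plane B = (μ₀/4π)·m/r³, so m = Br³·4π/(μ₀).
m = (6.13×10⁻¹⁰)·(0.828)³ / (10⁻⁷) = 0.003480 A·m².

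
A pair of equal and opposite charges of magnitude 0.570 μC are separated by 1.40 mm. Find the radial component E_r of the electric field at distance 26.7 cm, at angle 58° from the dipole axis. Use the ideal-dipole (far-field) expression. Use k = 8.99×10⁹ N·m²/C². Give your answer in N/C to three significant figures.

Dipole moment p = qd = (5.70×10⁻⁷ C)(0.00140 m) = 7.98×10⁻¹⁰ C·m.
For a dipole, E_r = (2kp cosθ)/r³.
kp/r³ = (8.99×10⁹)(7.98×10⁻¹⁰)/(0.267)³ = 376.9 N/C.
E_r = 2·376.9·cos58° = 399.5 N/C.

E_r ≈ 399 N/C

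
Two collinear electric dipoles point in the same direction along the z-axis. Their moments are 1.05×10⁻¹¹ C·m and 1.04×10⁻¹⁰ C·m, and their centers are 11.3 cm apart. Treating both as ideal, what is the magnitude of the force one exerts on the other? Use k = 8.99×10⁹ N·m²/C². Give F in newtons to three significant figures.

On-axis field of dipole 1 at distance r: E = 2kp₁/r³. Force on dipole 2 is F = p₂·dE/dr (gradient along axis).
dE/dr = −6kp₁/r⁴, so |F| = 6kp₁p₂/r⁴ (attractive for aligned moments).
F = 6(8.99×10⁹)(1.05×10⁻¹¹)(1.04×10⁻¹⁰)/(0.113)⁴ = 3.613×10⁻⁷ N.

F ≈ 3.61×10⁻⁷ N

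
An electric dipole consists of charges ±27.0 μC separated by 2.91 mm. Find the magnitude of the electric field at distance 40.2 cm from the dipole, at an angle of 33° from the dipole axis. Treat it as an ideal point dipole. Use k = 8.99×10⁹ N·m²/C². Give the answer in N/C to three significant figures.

E ≈ 1.92×10⁴ N/C

Dipole moment p = qd = (2.70×10⁻⁵ C)(0.00291 m) = 7.857×10⁻⁸ C·m.
At angle θ the dipole field magnitude is E = (kp/r³)·√(1 + 3cos²θ).
kp/r³ = (8.99×10⁹)(7.857×10⁻⁸) / (0.402)³ = 1.087×10⁴ N/C.
√(1 + 3cos²33°) = √(1 + 3·0.7034) = √3.1101 ≈ 1.7635.
E ≈ 1.087×10⁴ × 1.764 = 1.917×10⁴ N/C.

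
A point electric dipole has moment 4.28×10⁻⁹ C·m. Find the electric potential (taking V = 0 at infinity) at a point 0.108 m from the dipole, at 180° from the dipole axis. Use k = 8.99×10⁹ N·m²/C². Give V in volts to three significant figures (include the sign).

The dipole potential is V = kp cosθ / r².
V = (8.99×10⁹)(4.28×10⁻⁹)·cos180° / (0.108)² = -3299 V.

V ≈ -3300 V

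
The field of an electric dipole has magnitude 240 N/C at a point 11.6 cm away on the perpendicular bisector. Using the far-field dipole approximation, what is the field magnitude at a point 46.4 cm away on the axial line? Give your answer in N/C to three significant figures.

Dipole fields scale as 1/r³ in the far field.
The axial field is twice the equatorial field at the same r, so the geometry factor is 2/1.
E₂ = E₁ · (2/1) · (r₁/r₂)³ = 240 · 2 · (11.6/46.4)³.
(r₁/r₂)³ = (0.25)³ = 0.01562.
E₂ ≈ 7.500 N/C.

E ≈ 7.50 N/C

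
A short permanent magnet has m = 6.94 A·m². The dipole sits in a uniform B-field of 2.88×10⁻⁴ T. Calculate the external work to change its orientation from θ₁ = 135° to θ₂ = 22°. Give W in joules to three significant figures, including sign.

W_ext = ΔU = −mB cosθ₂ + mB cosθ₁ = mB(cosθ₁ − cosθ₂).
W = (6.94)(2.88×10⁻⁴)·(cos135° − cos22°) = (0.001999)·(-1.6343) = -0.003266 J.

W ≈ -0.00327 J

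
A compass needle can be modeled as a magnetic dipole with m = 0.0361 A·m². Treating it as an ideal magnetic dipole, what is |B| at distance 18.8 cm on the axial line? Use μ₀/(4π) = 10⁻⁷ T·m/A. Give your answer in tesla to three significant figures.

B ≈ 1.09×10⁻⁶ T

On axis B = (μ₀/4π)·2m/r³.
B = 2·(10⁻⁷)·(0.0361) / (0.188)³ = 1.087×10⁻⁶ T.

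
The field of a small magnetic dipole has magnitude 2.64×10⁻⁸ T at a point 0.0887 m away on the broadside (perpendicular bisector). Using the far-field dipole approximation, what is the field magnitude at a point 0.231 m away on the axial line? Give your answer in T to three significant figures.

Dipole fields scale as 1/r³ in the far field.
The axial field is twice the equatorial field at the same r, so the geometry factor is 2/1.
B₂ = B₁ · (2/1) · (r₁/r₂)³ = 2.64×10⁻⁸ · 2 · (0.0887/0.231)³.
(r₁/r₂)³ = (0.384)³ = 0.05662.
B₂ ≈ 2.989×10⁻⁹ T.

B ≈ 2.99×10⁻⁹ T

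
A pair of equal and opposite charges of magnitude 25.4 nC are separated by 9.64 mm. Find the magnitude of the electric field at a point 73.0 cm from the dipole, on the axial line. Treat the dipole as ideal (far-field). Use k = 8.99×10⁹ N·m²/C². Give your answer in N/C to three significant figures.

Dipole moment p = qd = (2.54×10⁻⁸ C)(0.00964 m) = 2.449×10⁻¹⁰ C·m.
On the dipole axis E = 2kp/r³.
E = 2·(8.99×10⁹)(2.449×10⁻¹⁰) / (0.730)³ = 11.32 N/C.

E ≈ 11.3 N/C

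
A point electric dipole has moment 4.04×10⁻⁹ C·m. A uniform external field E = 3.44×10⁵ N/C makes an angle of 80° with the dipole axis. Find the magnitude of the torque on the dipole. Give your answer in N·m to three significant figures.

Torque on an electric dipole: τ = pE sinθ.
τ = (4.04×10⁻⁹)(3.44×10⁵)·sin80° = 0.001369 N·m.

τ ≈ 0.00137 N·m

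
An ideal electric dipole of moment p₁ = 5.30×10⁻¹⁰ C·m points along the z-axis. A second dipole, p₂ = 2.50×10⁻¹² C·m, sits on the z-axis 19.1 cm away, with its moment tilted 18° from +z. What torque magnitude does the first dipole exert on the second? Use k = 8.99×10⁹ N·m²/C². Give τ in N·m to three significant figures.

The second dipole sits on the axis of the first, so the field there is axial: E₁ = 2kp₁/r³ along +z.
E₁ = 2(8.99×10⁹)(5.30×10⁻¹⁰)/(0.191)³ = 1368 N/C.
Torque on the second dipole: τ = p₂ E₁ sinθ.
τ = (2.50×10⁻¹²)(1368)·sin18° = 1.057×10⁻⁹ N·m.

τ ≈ 1.06×10⁻⁹ N·m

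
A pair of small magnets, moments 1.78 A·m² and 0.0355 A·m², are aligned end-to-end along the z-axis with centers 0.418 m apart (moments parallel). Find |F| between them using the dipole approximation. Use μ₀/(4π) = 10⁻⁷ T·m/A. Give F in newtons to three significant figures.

On-axis B of dipole 1: B = (μ₀/4π)·2m₁/r³. Force on dipole 2: F = m₂·dB/dr.
dB/dr = −(μ₀/4π)·6m₁/r⁴, so |F| = (μ₀/4π)·6m₁m₂/r⁴.
F = 6(10⁻⁷)(1.78)(0.0355)/(0.418)⁴ = 1.242×10⁻⁶ N.

F ≈ 1.24×10⁻⁶ N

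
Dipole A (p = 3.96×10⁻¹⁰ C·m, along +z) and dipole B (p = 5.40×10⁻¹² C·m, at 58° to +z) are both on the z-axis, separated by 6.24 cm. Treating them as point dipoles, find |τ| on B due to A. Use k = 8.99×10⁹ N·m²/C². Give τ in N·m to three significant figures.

τ ≈ 1.34×10⁻⁷ N·m

The second dipole sits on the axis of the first, so the field there is axial: E₁ = 2kp₁/r³ along +z.
E₁ = 2(8.99×10⁹)(3.96×10⁻¹⁰)/(0.0624)³ = 2.930×10⁴ N/C.
Torque on the second dipole: τ = p₂ E₁ sinθ.
τ = (5.40×10⁻¹²)(2.930×10⁴)·sin58° = 1.342×10⁻⁷ N·m.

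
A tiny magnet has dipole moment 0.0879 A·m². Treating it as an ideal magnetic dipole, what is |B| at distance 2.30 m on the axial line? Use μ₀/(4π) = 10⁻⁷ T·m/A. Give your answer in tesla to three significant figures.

On axis B = (μ₀/4π)·2m/r³.
B = 2·(10⁻⁷)·(0.0879) / (2.30)³ = 1.445×10⁻⁹ T.

B ≈ 1.44×10⁻⁹ T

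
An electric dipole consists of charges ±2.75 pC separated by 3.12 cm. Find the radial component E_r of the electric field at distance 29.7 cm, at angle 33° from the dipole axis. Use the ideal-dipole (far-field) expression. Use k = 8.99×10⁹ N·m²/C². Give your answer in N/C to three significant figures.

E_r ≈ 0.0494 N/C

Dipole moment p = qd = (2.75×10⁻¹² C)(0.0312 m) = 8.58×10⁻¹⁴ C·m.
For a dipole, E_r = (2kp cosθ)/r³.
kp/r³ = (8.99×10⁹)(8.58×10⁻¹⁴)/(0.297)³ = 0.02944 N/C.
E_r = 2·0.02944·cos33° = 0.04939 N/C.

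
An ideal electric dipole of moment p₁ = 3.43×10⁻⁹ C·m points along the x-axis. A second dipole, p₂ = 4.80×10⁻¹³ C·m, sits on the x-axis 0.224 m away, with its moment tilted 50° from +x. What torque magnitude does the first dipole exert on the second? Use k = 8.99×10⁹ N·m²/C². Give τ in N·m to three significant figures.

τ ≈ 2.02×10⁻⁹ N·m

The second dipole sits on the axis of the first, so the field there is axial: E₁ = 2kp₁/r³ along +x.
E₁ = 2(8.99×10⁹)(3.43×10⁻⁹)/(0.224)³ = 5487 N/C.
Torque on the second dipole: τ = p₂ E₁ sinθ.
τ = (4.80×10⁻¹³)(5487)·sin50° = 2.018×10⁻⁹ N·m.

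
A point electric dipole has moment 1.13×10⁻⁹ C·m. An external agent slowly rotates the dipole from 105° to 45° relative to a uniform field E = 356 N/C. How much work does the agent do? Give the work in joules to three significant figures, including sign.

W_ext = ΔU = U(θ₂) − U(θ₁) = −pE cosθ₂ − (−pE cosθ₁) = pE(cosθ₁ − cosθ₂).
W = (1.13×10⁻⁹)(356)·(cos105° − cos45°) = (4.023×10⁻⁷)·(-0.9659) = -3.886×10⁻⁷ J.

W ≈ -3.89×10⁻⁷ J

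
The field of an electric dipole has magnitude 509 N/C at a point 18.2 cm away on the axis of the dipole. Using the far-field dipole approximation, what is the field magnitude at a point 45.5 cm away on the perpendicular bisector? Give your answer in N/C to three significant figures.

Dipole fields scale as 1/r³ in the far field.
The axial field is twice the equatorial field at the same r, so the geometry factor is 1/2.
E₂ = E₁ · (1/2) · (r₁/r₂)³ = 509 · 0.5 · (18.2/45.5)³.
(r₁/r₂)³ = (0.4)³ = 0.064.
E₂ ≈ 16.29 N/C.

E ≈ 16.3 N/C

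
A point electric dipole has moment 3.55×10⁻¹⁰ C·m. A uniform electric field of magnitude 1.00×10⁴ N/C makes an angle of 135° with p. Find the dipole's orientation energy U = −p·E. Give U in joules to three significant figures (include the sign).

U = −p·E = −pE cosθ.
U = −(3.55×10⁻¹⁰)(1.00×10⁴)·cos135° = 2.510×10⁻⁶ J.

U ≈ 2.51×10⁻⁶ J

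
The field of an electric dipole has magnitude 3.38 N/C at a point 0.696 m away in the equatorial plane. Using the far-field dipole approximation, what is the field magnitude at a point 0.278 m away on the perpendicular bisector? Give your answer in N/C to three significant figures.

Dipole fields scale as 1/r³ in the far field; the geometry is the same at both points.
E₂ = E₁ · (r₁/r₂)³ = 3.38 · (0.696/0.278)³.
(r₁/r₂)³ = (2.504)³ = 15.69.
E₂ ≈ 53.04 N/C.

E ≈ 53.0 N/C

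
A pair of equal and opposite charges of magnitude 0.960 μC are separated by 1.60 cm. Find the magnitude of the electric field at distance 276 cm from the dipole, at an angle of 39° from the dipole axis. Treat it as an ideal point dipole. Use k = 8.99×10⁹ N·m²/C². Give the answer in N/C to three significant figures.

Dipole moment p = qd = (9.60×10⁻⁷ C)(0.0160 m) = 1.536×10⁻⁸ C·m.
At angle θ the dipole field magnitude is E = (kp/r³)·√(1 + 3cos²θ).
kp/r³ = (8.99×10⁹)(1.536×10⁻⁸) / (2.76)³ = 6.568 N/C.
√(1 + 3cos²39°) = √(1 + 3·0.6040) = √2.8119 ≈ 1.6769.
E ≈ 6.568 × 1.677 = 11.01 N/C.

E ≈ 11.0 N/C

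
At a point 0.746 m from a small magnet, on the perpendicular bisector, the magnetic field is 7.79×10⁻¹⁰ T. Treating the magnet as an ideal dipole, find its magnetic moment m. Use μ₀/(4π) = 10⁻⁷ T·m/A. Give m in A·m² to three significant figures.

In the equatorial plane B = (μ₀/4π)·m/r³, so m = Br³·4π/(μ₀).
m = (7.79×10⁻¹⁰)·(0.746)³ / (10⁻⁷) = 0.003234 A·m².

m ≈ 0.00323 A·m²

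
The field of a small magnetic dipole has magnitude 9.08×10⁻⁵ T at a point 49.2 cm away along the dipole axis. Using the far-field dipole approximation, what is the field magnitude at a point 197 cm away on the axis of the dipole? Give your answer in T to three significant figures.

Dipole fields scale as 1/r³ in the far field; the geometry is the same at both points.
B₂ = B₁ · (r₁/r₂)³ = 9.08×10⁻⁵ · (49.2/197)³.
(r₁/r₂)³ = (0.2497)³ = 0.01558.
B₂ ≈ 1.414×10⁻⁶ T.

B ≈ 1.41×10⁻⁶ T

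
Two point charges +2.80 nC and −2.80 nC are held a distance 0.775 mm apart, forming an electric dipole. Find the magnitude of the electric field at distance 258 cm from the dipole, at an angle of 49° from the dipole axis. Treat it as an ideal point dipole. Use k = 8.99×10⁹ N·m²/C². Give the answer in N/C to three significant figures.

E ≈ 0.00172 N/C

Dipole moment p = qd = (2.80×10⁻⁹ C)(7.75×10⁻⁴ m) = 2.17×10⁻¹² C·m.
At angle θ the dipole field magnitude is E = (kp/r³)·√(1 + 3cos²θ).
kp/r³ = (8.99×10⁹)(2.17×10⁻¹²) / (2.58)³ = 0.001136 N/C.
√(1 + 3cos²49°) = √(1 + 3·0.4304) = √2.2912 ≈ 1.5137.
E ≈ 0.001136 × 1.514 = 0.001719 N/C.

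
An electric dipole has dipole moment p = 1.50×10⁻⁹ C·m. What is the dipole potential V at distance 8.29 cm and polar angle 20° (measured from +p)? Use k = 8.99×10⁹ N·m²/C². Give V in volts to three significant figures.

The dipole potential is V = kp cosθ / r².
V = (8.99×10⁹)(1.50×10⁻⁹)·cos20° / (0.0829)² = 1844 V.

V ≈ 1840 V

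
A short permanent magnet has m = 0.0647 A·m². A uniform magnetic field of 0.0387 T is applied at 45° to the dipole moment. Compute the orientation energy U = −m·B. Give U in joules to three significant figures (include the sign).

U ≈ -0.00177 J

U = −m·B = −mB cosθ.
U = −(0.0647)(0.0387)·cos45° = -0.001771 J.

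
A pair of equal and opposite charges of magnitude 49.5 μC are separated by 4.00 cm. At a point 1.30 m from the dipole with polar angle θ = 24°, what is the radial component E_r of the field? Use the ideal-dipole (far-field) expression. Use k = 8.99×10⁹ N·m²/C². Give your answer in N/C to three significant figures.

E_r ≈ 1.48×10⁴ N/C

Dipole moment p = qd = (4.95×10⁻⁵ C)(0.0400 m) = 1.98×10⁻⁶ C·m.
For a dipole, E_r = (2kp cosθ)/r³.
kp/r³ = (8.99×10⁹)(1.98×10⁻⁶)/(1.30)³ = 8102 N/C.
E_r = 2·8102·cos24° = 1.480×10⁴ N/C.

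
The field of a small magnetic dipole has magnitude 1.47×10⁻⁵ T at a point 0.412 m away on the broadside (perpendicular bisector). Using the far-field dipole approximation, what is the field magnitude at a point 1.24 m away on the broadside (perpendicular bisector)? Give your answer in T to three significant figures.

Dipole fields scale as 1/r³ in the far field; the geometry is the same at both points.
B₂ = B₁ · (r₁/r₂)³ = 1.47×10⁻⁵ · (0.412/1.24)³.
(r₁/r₂)³ = (0.3323)³ = 0.03668.
B₂ ≈ 5.392×10⁻⁷ T.

B ≈ 5.39×10⁻⁷ T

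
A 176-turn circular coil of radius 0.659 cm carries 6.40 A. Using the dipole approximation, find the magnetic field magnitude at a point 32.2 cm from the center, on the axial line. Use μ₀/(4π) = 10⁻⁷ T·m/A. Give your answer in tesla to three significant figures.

m = NIA = NIπa² = 176·(6.40)·π·(0.00659)² = 0.1537 A·m².
On axis B = (μ₀/4π)·2m/r³.
B = 2·(10⁻⁷)·(0.1537) / (0.322)³ = 9.207×10⁻⁷ T.

B ≈ 9.21×10⁻⁷ T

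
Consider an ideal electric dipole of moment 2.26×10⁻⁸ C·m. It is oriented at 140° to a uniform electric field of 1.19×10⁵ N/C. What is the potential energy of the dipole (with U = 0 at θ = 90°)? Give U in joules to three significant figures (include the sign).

U = −p·E = −pE cosθ.
U = −(2.26×10⁻⁸)(1.19×10⁵)·cos140° = 0.002060 J.

U ≈ 0.00206 J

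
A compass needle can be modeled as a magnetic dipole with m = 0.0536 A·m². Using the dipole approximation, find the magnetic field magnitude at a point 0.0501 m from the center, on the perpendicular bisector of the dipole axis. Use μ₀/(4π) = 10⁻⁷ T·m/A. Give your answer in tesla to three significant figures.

In the equatorial plane B = (μ₀/4π)·m/r³ (half the axial value).
B = (10⁻⁷)·(0.0536) / (0.0501)³ = 4.262×10⁻⁵ T.

B ≈ 4.26×10⁻⁵ T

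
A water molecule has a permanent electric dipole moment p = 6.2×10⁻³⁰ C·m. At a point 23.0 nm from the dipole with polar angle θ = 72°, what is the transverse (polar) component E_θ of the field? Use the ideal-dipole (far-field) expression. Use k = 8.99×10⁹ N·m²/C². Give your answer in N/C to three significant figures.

E_θ ≈ 4360 N/C

For a dipole, E_θ = (kp sinθ)/r³.
kp/r³ = (8.99×10⁹)(6.20×10⁻³⁰)/(2.30×10⁻⁸)³ = 4581 N/C.
E_θ = 4581·sin72° = 4357 N/C.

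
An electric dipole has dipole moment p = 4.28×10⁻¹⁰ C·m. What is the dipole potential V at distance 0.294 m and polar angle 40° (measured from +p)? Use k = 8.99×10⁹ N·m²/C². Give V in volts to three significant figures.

The dipole potential is V = kp cosθ / r².
V = (8.99×10⁹)(4.28×10⁻¹⁰)·cos40° / (0.294)² = 34.10 V.

V ≈ 34.1 V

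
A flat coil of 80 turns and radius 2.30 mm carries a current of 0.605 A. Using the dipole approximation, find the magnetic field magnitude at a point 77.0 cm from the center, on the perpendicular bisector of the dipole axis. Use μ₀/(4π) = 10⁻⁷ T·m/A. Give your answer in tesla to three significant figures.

B ≈ 1.76×10⁻¹⁰ T

m = NIA = NIπa² = 80·(0.605)·π·(0.00230)² = 8.044×10⁻⁴ A·m².
In the equatorial plane B = (μ₀/4π)·m/r³ (half the axial value).
B = (10⁻⁷)·(8.044×10⁻⁴) / (0.770)³ = 1.762×10⁻¹⁰ T.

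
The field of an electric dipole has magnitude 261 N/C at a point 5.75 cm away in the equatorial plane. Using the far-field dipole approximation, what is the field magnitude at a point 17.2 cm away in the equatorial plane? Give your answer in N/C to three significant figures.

E ≈ 9.75 N/C

Dipole fields scale as 1/r³ in the far field; the geometry is the same at both points.
E₂ = E₁ · (r₁/r₂)³ = 261 · (5.75/17.2)³.
(r₁/r₂)³ = (0.3343)³ = 0.03736.
E₂ ≈ 9.751 N/C.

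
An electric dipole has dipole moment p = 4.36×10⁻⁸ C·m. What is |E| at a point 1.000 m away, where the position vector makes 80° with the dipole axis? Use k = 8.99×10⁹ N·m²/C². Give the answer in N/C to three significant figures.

E ≈ 409 N/C

At angle θ the dipole field magnitude is E = (kp/r³)·√(1 + 3cos²θ).
kp/r³ = (8.99×10⁹)(4.36×10⁻⁸) / (1.00)³ = 392.0 N/C.
√(1 + 3cos²80°) = √(1 + 3·0.0302) = √1.0905 ≈ 1.0443.
E ≈ 392.0 × 1.044 = 409.3 N/C.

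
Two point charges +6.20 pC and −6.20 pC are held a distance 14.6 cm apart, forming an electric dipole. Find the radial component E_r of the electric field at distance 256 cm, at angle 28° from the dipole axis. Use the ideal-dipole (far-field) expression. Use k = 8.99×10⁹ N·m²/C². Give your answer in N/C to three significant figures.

Dipole moment p = qd = (6.20×10⁻¹² C)(0.146 m) = 9.052×10⁻¹³ C·m.
For a dipole, E_r = (2kp cosθ)/r³.
kp/r³ = (8.99×10⁹)(9.052×10⁻¹³)/(2.56)³ = 4.850×10⁻⁴ N/C.
E_r = 2·4.850×10⁻⁴·cos28° = 8.565×10⁻⁴ N/C.

E_r ≈ 8.57×10⁻⁴ N/C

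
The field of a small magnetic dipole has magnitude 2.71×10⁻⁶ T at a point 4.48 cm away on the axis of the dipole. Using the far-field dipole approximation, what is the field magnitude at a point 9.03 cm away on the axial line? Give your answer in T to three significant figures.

Dipole fields scale as 1/r³ in the far field; the geometry is the same at both points.
B₂ = B₁ · (r₁/r₂)³ = 2.71×10⁻⁶ · (4.48/9.03)³.
(r₁/r₂)³ = (0.4961)³ = 0.1221.
B₂ ≈ 3.309×10⁻⁷ T.

B ≈ 3.31×10⁻⁷ T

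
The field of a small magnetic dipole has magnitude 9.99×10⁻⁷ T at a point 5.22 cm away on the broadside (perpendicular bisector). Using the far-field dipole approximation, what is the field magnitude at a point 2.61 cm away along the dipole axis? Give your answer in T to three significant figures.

Dipole fields scale as 1/r³ in the far field.
The axial field is twice the equatorial field at the same r, so the geometry factor is 2/1.
B₂ = B₁ · (2/1) · (r₁/r₂)³ = 9.99×10⁻⁷ · 2 · (5.22/2.61)³.
(r₁/r₂)³ = (2)³ = 8.
B₂ ≈ 1.598×10⁻⁵ T.

B ≈ 1.60×10⁻⁵ T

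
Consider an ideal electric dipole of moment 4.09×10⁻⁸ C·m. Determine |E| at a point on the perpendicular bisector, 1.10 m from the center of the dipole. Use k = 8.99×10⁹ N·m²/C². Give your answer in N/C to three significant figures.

E ≈ 276 N/C

In the equatorial plane E = kp/r³.
E = (8.99×10⁹)(4.09×10⁻⁸) / (1.10)³ = 276.3 N/C.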